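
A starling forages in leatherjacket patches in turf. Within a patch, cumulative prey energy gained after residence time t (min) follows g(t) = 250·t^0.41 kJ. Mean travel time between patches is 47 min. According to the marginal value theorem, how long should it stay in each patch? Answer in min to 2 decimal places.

32.66 min

Maximise g(t)/(T+t): set derivative to zero → g'(t)(T+t) = g(t).
g'(t) = 0.41·250·t^-0.59. Setting 0.41·250·t^-0.59 = 250·t^0.41/(47+t) gives 0.41(47+t) = t, so 0.59·t = 0.41×47.
t* = 0.41×47/0.59 = 32.66 min.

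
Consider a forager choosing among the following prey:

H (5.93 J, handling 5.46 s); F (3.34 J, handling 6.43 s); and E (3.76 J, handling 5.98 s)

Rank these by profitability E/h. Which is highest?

H

Profitability E/h (J/s): H = 5.93/5.46 = 1.09, F = 3.34/6.43 = 0.519, E = 3.76/5.98 = 0.629.
Ranked: H > E > F.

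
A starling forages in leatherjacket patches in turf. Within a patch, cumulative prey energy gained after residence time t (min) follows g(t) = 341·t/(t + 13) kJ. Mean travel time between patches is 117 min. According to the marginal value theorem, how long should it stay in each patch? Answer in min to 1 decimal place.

39.0 min

By the marginal value theorem, leave when the instantaneous gain rate g'(t) equals the habitat-wide average g(t)/(T + t).
g'(t) = 341·13/(t + 13)². Setting 341·13/(t+13)² = 341t/[(t+13)(117+t)] gives 13(117+t) = t(t+13), so t² = 13×117 = 1521.
t* = √1521 = 39 min.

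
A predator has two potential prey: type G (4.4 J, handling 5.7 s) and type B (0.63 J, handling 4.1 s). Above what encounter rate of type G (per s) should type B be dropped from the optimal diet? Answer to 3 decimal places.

At the threshold, the rate on type G alone equals the profitability of type B: λ·4.4/(1 + λ·5.7) = 0.63/4.1 = 0.1537.
Rearranging, λ(4.4 − 0.1537×5.7) = 0.1537, so λ = 0.1537/3.524 = 0.0436 per s.

0.044 per s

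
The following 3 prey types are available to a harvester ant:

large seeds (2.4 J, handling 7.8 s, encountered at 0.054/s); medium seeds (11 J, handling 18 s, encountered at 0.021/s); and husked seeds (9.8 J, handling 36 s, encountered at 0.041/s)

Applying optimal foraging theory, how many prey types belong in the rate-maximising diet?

3

E/h in descending order: medium seeds 0.611, large seeds 0.308, husked seeds 0.272 J/s. The optimal diet is the largest prefix of this list for which every included type satisfies E_i/h_i > R on the types above it.
Rate on top 1: 0.1676. large seeds: 0.308 > 0.1676 → include.
Rate on top 2: 0.2004. husked seeds: 0.272 > 0.2004 → include.
Optimal diet: medium seeds, large seeds, husked seeds — 3 of 3 types.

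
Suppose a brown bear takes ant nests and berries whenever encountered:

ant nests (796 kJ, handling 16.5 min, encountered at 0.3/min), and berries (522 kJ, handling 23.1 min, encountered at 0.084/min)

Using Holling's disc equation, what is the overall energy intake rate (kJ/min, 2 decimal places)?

R = (0.3×796 + 0.084×522) / (1 + 0.3×16.5 + 0.084×23.1) = 282.6/7.89 = 35.82 kJ/min.

35.82 kJ/min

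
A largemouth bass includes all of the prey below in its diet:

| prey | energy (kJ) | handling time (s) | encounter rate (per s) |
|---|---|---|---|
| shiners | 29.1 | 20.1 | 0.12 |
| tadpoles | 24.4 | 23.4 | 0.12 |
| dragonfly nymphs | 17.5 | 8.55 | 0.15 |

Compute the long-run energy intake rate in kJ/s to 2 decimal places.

1.21 kJ/s

R = (0.12×29.1 + 0.12×24.4 + 0.15×17.5) / (1 + 0.12×20.1 + 0.12×23.4 + 0.15×8.55) = 9.045/7.502 = 1.206 kJ/s.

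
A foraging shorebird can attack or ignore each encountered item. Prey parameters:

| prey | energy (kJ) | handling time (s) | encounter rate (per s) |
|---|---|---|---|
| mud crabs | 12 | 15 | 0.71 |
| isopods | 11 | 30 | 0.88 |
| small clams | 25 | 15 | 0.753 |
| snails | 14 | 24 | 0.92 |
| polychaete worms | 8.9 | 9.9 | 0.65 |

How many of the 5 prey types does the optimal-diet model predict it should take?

1

E/h in descending order: small clams 1.67, polychaete worms 0.899, mud crabs 0.8, snails 0.583, isopods 0.367 kJ/s. The optimal diet is the largest prefix of this list for which every included type satisfies E_i/h_i > R on the types above it.
Rate on top 1: 1.531. polychaete worms: 0.899 < 1.531 → exclude; stop.
Optimal diet: small clams — 1 of 5 types.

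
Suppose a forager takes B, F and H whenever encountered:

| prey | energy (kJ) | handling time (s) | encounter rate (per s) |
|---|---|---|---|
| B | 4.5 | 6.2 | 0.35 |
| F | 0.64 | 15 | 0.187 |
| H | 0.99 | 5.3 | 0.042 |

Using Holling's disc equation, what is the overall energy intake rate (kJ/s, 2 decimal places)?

R = (0.35×4.5 + 0.187×0.64 + 0.042×0.99) / (1 + 0.35×6.2 + 0.187×15 + 0.042×5.3) = 1.736/6.198 = 0.2802 kJ/s.

0.28 kJ/s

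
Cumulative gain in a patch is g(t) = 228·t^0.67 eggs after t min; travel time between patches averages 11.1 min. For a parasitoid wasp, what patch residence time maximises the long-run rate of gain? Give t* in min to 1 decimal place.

22.5 min

By the marginal value theorem, leave when the instantaneous gain rate g'(t) equals the habitat-wide average g(t)/(T + t).
g'(t) = 0.67·228·t^-0.33. Setting 0.67·228·t^-0.33 = 228·t^0.67/(11.1+t) gives 0.67(11.1+t) = t, so 0.33·t = 0.67×11.1.
t* = 0.67×11.1/0.33 = 22.54 min.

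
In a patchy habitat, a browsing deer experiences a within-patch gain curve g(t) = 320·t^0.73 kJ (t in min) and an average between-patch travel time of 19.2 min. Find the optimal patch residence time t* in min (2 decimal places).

51.91 min

Maximise g(t)/(T+t): set derivative to zero → g'(t)(T+t) = g(t).
g'(t) = 0.73·320·t^-0.27. Setting 0.73·320·t^-0.27 = 320·t^0.73/(19.2+t) gives 0.73(19.2+t) = t, so 0.27·t = 0.73×19.2.
t* = 0.73×19.2/0.27 = 51.91 min.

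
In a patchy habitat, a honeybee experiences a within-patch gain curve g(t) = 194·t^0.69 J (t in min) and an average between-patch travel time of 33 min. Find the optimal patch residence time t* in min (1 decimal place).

73.5 min

Optimal t* satisfies g'(t*) = g(t*)/(T + t*).
g'(t) = 0.69·194·t^-0.31. Setting 0.69·194·t^-0.31 = 194·t^0.69/(33+t) gives 0.69(33+t) = t, so 0.31·t = 0.69×33.
t* = 0.69×33/0.31 = 73.45 min.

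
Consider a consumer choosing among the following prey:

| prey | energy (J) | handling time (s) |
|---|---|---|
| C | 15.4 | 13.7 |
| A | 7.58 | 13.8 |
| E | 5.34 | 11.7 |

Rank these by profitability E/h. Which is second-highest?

A

In descending order of E/h:
C: 15.4/13.7 = 1.12 J/s
A: 7.58/13.8 = 0.549 J/s
E: 5.34/11.7 = 0.456 J/s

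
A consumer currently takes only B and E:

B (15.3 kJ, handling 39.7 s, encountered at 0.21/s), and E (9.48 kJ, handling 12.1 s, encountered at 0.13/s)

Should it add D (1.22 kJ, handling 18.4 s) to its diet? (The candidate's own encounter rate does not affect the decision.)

No

Intake rate on the current diet: R = (0.21×15.3 + 0.13×9.48) / (1 + 0.21×39.7 + 0.13×12.1) = 4.445/10.91 = 0.4075 kJ/s.
Profitability of D: 1.22/18.4 = 0.0663 kJ/s.
Since 0.0663 < R, time spent handling D is better spent searching.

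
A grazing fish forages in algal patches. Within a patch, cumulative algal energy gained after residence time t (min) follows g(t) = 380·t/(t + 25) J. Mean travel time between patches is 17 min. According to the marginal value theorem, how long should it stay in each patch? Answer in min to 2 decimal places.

Maximise g(t)/(T+t): set derivative to zero → g'(t)(T+t) = g(t).
g'(t) = 380·25/(t + 25)². Setting 380·25/(t+25)² = 380t/[(t+25)(17+t)] gives 25(17+t) = t(t+25), so t² = 25×17 = 425.
t* = √425 = 20.62 min.

20.62 min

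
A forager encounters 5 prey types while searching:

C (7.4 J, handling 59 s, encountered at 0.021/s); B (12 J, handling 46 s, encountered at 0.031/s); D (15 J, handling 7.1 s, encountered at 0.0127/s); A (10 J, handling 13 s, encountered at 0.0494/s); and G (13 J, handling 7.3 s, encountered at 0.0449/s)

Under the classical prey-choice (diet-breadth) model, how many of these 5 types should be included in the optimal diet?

E/h in descending order: D 2.11, G 1.78, A 0.769, B 0.261, C 0.125 J/s. The optimal diet is the largest prefix of this list for which every included type satisfies E_i/h_i > R on the types above it.
Rate on top 1: 0.1747. G: 1.78 > 0.1747 → include.
Rate on top 2: 0.546. A: 0.769 > 0.546 → include.
Rate on top 3: 0.6156. B: 0.261 < 0.6156 → exclude; stop.
Optimal diet: D, G, A — 3 of 5 types.

3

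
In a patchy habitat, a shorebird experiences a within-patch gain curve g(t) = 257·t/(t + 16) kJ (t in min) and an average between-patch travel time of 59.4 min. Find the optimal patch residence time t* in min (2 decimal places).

30.83 min

Optimal t* satisfies g'(t*) = g(t*)/(T + t*).
g'(t) = 257·16/(t + 16)². Setting 257·16/(t+16)² = 257t/[(t+16)(59.4+t)] gives 16(59.4+t) = t(t+16), so t² = 16×59.4 = 950.4.
t* = √950.4 = 30.83 min.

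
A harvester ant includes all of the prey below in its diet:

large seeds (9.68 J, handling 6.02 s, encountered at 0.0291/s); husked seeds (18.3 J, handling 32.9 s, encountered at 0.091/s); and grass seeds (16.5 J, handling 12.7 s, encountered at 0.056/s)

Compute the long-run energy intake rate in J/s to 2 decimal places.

Energy encountered per unit search time: 0.0291×9.68 + 0.091×18.3 + 0.056×16.5 = 2.871 J/s.
Handling time per unit search time: 0.0291×6.02 + 0.091×32.9 + 0.056×12.7 = 3.88.
Rate = 2.871/(1 + 3.88) = 0.5883 J/s.

0.59 J/s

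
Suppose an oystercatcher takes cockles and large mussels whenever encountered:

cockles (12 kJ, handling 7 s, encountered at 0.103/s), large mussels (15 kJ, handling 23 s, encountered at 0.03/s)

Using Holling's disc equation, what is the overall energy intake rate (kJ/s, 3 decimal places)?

R = Σλ_iE_i / (1 + Σλ_ih_i)
Numerator: 0.103×12 + 0.03×15 = 1.686
Denominator: 1 + 0.103×7 + 0.03×23 = 2.411
R = 1.686/2.411 = 0.6993 kJ/s

0.699 kJ/s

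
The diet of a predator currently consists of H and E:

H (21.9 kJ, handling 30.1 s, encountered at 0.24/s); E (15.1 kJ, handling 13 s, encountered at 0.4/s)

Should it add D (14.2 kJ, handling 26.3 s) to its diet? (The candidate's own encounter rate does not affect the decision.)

Current rate: (0.24×21.9 + 0.4×15.1)/(1 + 0.24×30.1 + 0.4×13) = 0.8415 kJ/s.
Profitability of D: 14.2/26.3 = 0.5399 kJ/s.
0.5399 < 0.8415, so adding D would lower the average — exclude it.

No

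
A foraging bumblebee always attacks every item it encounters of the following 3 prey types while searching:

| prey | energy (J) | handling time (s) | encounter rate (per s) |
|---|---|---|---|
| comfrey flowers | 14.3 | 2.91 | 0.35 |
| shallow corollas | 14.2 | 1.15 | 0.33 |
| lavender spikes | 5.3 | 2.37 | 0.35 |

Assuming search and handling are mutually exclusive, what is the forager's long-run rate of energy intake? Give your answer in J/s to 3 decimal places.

R = (0.35×14.3 + 0.33×14.2 + 0.35×5.3) / (1 + 0.35×2.91 + 0.33×1.15 + 0.35×2.37) = 11.55/3.228 = 3.577 J/s.

3.577 J/s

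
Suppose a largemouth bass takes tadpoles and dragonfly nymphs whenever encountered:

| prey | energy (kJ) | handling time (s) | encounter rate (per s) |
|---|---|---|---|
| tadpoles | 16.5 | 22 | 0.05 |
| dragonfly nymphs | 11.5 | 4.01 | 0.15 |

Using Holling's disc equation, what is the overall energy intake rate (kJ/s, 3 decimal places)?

R = (0.05×16.5 + 0.15×11.5) / (1 + 0.05×22 + 0.15×4.01) = 2.55/2.702 = 0.9439 kJ/s.

0.944 kJ/s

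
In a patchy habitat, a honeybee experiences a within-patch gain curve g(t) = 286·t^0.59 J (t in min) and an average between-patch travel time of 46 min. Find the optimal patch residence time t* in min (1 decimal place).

66.2 min

Maximise g(t)/(T+t): set derivative to zero → g'(t)(T+t) = g(t).
g'(t) = 0.59·286·t^-0.41. Setting 0.59·286·t^-0.41 = 286·t^0.59/(46+t) gives 0.59(46+t) = t, so 0.41·t = 0.59×46.
t* = 0.59×46/0.41 = 66.2 min.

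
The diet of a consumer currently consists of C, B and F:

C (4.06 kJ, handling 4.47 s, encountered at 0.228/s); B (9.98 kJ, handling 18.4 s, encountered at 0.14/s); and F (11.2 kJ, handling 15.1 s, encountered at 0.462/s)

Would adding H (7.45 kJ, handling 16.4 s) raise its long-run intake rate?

Current rate: (0.228×4.06 + 0.14×9.98 + 0.462×11.2)/(1 + 0.228×4.47 + 0.14×18.4 + 0.462×15.1) = 0.6479 kJ/s.
Profitability of H: 7.45/16.4 = 0.4543 kJ/s.
0.4543 < 0.6479, so adding H would lower the average — exclude it.

No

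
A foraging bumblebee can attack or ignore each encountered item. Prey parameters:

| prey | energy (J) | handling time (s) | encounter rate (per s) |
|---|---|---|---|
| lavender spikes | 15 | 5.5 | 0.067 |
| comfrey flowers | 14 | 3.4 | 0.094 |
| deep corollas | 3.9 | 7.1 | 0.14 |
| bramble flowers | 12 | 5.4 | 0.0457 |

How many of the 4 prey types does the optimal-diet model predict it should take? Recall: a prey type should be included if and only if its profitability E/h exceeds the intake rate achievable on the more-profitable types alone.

3

E/h in descending order: comfrey flowers 4.12, lavender spikes 2.73, bramble flowers 2.22, deep corollas 0.549 J/s. The optimal diet is the largest prefix of this list for which every included type satisfies E_i/h_i > R on the types above it.
Rate on top 1: 0.9973. lavender spikes: 2.73 > 0.9973 → include.
Rate on top 2: 1.375. bramble flowers: 2.22 > 1.375 → include.
Rate on top 3: 1.483. deep corollas: 0.549 < 1.483 → exclude; stop.
Optimal diet: comfrey flowers, lavender spikes, bramble flowers — 3 of 4 types.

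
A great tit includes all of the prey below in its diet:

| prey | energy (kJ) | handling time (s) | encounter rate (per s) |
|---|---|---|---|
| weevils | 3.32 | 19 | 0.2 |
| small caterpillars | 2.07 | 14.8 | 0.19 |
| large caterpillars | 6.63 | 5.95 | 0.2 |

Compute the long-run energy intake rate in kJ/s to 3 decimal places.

0.271 kJ/s

R = (0.2×3.32 + 0.19×2.07 + 0.2×6.63) / (1 + 0.2×19 + 0.19×14.8 + 0.2×5.95) = 2.383/8.802 = 0.2708 kJ/s.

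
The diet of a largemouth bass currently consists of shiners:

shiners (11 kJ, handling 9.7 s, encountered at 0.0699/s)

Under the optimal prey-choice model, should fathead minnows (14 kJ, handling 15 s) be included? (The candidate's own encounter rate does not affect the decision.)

Intake rate on the current diet: R = (0.0699×11) / (1 + 0.0699×9.7) = 0.7689/1.678 = 0.4582 kJ/s.
fathead minnows: E/h = 14/15 = 0.9333 kJ/s.
0.9333 > 0.4582, so adding fathead minnows raises the average — include it.

Yes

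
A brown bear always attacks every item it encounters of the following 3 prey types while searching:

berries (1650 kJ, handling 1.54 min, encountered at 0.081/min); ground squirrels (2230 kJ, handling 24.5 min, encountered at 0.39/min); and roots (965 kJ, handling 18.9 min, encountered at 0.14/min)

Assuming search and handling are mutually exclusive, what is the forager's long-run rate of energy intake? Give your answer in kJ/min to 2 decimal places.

85.43 kJ/min

R = (0.081×1650 + 0.39×2230 + 0.14×965) / (1 + 0.081×1.54 + 0.39×24.5 + 0.14×18.9) = 1138/13.33 = 85.43 kJ/min.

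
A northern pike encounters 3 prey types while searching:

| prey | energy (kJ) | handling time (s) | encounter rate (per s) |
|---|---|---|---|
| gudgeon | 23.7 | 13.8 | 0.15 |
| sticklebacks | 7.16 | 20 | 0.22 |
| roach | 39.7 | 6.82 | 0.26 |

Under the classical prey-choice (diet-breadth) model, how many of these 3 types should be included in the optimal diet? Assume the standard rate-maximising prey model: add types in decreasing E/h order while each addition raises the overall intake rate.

1

Profitabilities (E/h, kJ/s): roach 5.82, gudgeon 1.72, sticklebacks 0.358. Add prey in this order while the next type's profitability exceeds the intake rate on those already taken.
Rate on top 1: 3.722. gudgeon: 1.72 < 3.722 → exclude; stop.
Optimal diet: roach — 1 of 3 types.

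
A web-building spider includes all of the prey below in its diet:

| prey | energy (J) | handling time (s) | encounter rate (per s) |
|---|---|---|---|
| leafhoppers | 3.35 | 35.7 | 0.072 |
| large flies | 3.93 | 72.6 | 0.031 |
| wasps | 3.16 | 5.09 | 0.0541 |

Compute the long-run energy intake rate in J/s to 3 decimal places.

R = Σλ_iE_i / (1 + Σλ_ih_i)
Numerator: 0.072×3.35 + 0.031×3.93 + 0.0541×3.16 = 0.534
Denominator: 1 + 0.072×35.7 + 0.031×72.6 + 0.0541×5.09 = 6.096
R = 0.534/6.096 = 0.08759 J/s

0.088 J/s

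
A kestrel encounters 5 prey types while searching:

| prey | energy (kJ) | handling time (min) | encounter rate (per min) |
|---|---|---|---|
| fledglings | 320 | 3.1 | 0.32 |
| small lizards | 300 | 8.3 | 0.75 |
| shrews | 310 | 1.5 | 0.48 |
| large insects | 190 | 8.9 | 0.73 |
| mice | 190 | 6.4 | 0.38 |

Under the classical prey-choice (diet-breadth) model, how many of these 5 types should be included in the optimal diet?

2

E/h in descending order: shrews 207, fledglings 103, small lizards 36.1, mice 29.7, large insects 21.3 kJ/min. The optimal diet is the largest prefix of this list for which every included type satisfies E_i/h_i > R on the types above it.
Rate on top 1: 86.51. fledglings: 103 > 86.51 → include.
Rate on top 2: 92.63. small lizards: 36.1 < 92.63 → exclude; stop.
Optimal diet: shrews, fledglings — 2 of 5 types.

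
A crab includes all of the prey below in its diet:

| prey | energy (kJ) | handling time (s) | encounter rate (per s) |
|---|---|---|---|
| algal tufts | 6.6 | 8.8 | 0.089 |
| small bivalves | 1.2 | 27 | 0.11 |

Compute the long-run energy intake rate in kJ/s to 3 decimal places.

0.151 kJ/s

R = (0.089×6.6 + 0.11×1.2) / (1 + 0.089×8.8 + 0.11×27) = 0.7194/4.753 = 0.1514 kJ/s.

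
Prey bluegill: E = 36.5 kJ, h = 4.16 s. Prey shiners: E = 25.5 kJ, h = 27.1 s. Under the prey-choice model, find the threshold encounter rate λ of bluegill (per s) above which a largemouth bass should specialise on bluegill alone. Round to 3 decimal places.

0.029 per s

At the threshold, the rate on bluegill alone equals the profitability of shiners: λ·36.5/(1 + λ·4.16) = 25.5/27.1 = 0.941.
Rearranging, λ(36.5 − 0.941×4.16) = 0.941, so λ = 0.941/32.59 = 0.02888 per s.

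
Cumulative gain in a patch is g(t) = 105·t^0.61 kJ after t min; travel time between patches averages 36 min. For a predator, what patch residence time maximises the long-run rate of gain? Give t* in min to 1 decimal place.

Optimal t* satisfies g'(t*) = g(t*)/(T + t*).
g'(t) = 0.61·105·t^-0.39. Setting 0.61·105·t^-0.39 = 105·t^0.61/(36+t) gives 0.61(36+t) = t, so 0.39·t = 0.61×36.
t* = 0.61×36/0.39 = 56.31 min.

56.3 min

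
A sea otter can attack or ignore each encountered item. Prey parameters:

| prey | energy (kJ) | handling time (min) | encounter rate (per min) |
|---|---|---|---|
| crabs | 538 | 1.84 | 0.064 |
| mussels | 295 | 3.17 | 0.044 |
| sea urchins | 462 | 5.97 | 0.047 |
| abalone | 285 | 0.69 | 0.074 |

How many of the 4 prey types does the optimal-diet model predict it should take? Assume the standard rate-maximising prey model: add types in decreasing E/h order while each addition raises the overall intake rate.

4

Rank by E/h (kJ/min): abalone 413, crabs 292, mussels 93.1, sea urchins 77.4. Include each in turn until the next type's E/h falls below the running intake rate.
Rate on top 1: 20.07. crabs: 292 > 20.07 → include.
Rate on top 2: 47.5. mussels: 93.1 > 47.5 → include.
Rate on top 3: 52.36. sea urchins: 77.4 > 52.36 → include.
Optimal diet: abalone, crabs, mussels, sea urchins — 4 of 4 types.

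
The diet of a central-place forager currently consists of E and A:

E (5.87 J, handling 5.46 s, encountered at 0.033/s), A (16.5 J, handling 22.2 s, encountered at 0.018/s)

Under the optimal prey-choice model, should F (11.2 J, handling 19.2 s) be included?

Intake rate on the current diet: R = (0.033×5.87 + 0.018×16.5) / (1 + 0.033×5.46 + 0.018×22.2) = 0.4907/1.58 = 0.3106 J/s.
F: E/h = 11.2/19.2 = 0.5833 J/s.
0.5833 > 0.3106, so adding F raises the average — include it.

Yes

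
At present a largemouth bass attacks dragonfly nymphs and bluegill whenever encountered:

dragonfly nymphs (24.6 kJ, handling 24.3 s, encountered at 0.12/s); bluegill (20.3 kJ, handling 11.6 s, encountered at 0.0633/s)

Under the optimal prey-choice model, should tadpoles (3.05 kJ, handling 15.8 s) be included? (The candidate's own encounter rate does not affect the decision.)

On dragonfly nymphs and bluegill alone, R = ΣλE/(1+Σλh) = 4.237/4.65 = 0.9111 kJ/s.
Profitability of tadpoles: 3.05/15.8 = 0.193 kJ/s.
0.193 < 0.9111, so adding tadpoles would lower the average — exclude it.

No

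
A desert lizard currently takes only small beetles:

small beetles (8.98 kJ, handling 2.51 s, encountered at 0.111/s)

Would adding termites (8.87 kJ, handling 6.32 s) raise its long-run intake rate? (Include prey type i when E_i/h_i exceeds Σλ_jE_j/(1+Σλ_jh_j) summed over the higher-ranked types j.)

On small beetles alone, R = ΣλE/(1+Σλh) = 0.9968/1.279 = 0.7796 kJ/s.
Profitability of termites: 8.87/6.32 = 1.403 kJ/s.
Since 1.403 > R, including termites increases the long-run rate.

Yes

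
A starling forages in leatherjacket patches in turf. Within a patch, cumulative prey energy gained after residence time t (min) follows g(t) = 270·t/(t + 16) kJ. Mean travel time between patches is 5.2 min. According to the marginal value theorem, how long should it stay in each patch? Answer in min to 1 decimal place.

9.1 min

By the marginal value theorem, leave when the instantaneous gain rate g'(t) equals the habitat-wide average g(t)/(T + t).
g'(t) = 270·16/(t + 16)². Setting 270·16/(t+16)² = 270t/[(t+16)(5.2+t)] gives 16(5.2+t) = t(t+16), so t² = 16×5.2 = 83.2.
t* = √83.2 = 9.121 min.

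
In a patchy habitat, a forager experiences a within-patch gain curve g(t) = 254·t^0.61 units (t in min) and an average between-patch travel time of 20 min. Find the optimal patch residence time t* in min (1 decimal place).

31.3 min

Optimal t* satisfies g'(t*) = g(t*)/(T + t*).
g'(t) = 0.61·254·t^-0.39. Setting 0.61·254·t^-0.39 = 254·t^0.61/(20+t) gives 0.61(20+t) = t, so 0.39·t = 0.61×20.
t* = 0.61×20/0.39 = 31.28 min.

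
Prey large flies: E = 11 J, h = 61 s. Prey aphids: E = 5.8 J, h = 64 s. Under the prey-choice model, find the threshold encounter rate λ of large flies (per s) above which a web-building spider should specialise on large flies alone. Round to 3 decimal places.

0.017 per s

At the threshold, the rate on large flies alone equals the profitability of aphids: λ·11/(1 + λ·61) = 5.8/64 = 0.09062.
Rearranging, λ(11 − 0.09062×61) = 0.09062, so λ = 0.09062/5.472 = 0.01656 per s.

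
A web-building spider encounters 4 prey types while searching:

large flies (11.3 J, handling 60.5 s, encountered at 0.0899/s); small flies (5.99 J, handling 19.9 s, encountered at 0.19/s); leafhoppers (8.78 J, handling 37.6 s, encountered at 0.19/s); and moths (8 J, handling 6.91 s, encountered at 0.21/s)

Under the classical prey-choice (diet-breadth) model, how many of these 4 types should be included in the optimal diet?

Profitabilities (E/h, J/s): moths 1.16, small flies 0.301, leafhoppers 0.234, large flies 0.187. Add prey in this order while the next type's profitability exceeds the intake rate on those already taken.
Rate on top 1: 0.6854. small flies: 0.301 < 0.6854 → exclude; stop.
Optimal diet: moths — 1 of 4 types.

1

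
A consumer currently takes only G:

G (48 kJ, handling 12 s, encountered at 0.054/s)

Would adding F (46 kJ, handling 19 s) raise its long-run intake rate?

Yes

On G alone, R = ΣλE/(1+Σλh) = 2.592/1.648 = 1.573 kJ/s.
Profitability of F: 46/19 = 2.421 kJ/s.
Since 2.421 > R, including F increases the long-run rate.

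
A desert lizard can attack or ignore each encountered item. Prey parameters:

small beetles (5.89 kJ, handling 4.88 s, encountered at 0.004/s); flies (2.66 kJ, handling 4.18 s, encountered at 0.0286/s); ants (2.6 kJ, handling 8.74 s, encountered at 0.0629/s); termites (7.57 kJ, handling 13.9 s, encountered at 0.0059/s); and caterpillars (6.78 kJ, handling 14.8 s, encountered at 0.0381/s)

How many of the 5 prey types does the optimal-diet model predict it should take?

5

E/h in descending order: small beetles 1.21, flies 0.636, termites 0.545, caterpillars 0.458, ants 0.297 kJ/s. The optimal diet is the largest prefix of this list for which every included type satisfies E_i/h_i > R on the types above it.
Rate on top 1: 0.02311. flies: 0.636 > 0.02311 → include.
Rate on top 2: 0.08747. termites: 0.545 > 0.08747 → include.
Rate on top 3: 0.1182. caterpillars: 0.458 > 0.1182 → include.
Rate on top 4: 0.2256. ants: 0.297 > 0.2256 → include.
Optimal diet: small beetles, flies, termites, caterpillars, ants — 5 of 5 types.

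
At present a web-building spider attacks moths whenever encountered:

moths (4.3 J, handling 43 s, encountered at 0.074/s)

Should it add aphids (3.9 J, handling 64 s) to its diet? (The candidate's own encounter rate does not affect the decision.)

On moths alone, R = ΣλE/(1+Σλh) = 0.3182/4.182 = 0.07609 J/s.
Profitability of aphids: 3.9/64 = 0.06094 J/s.
Since 0.06094 < R, time spent handling aphids is better spent searching.

No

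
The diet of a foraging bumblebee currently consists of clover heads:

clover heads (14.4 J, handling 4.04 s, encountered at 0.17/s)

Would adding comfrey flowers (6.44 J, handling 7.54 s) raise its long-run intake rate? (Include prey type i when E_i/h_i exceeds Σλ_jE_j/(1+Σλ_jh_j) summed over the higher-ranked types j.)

No

Current rate: (0.17×14.4)/(1 + 0.17×4.04) = 1.451 J/s.
Profitability of comfrey flowers: 6.44/7.54 = 0.8541 J/s.
0.8541 < 1.451, so adding comfrey flowers would lower the average — exclude it.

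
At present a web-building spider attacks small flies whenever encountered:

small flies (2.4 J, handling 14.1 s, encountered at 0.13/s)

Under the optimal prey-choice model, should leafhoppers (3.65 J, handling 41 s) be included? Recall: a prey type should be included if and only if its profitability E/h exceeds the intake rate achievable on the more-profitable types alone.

No

On small flies alone, R = ΣλE/(1+Σλh) = 0.312/2.833 = 0.1101 J/s.
leafhoppers: E/h = 3.65/41 = 0.08902 J/s.
0.08902 < 0.1101, so adding leafhoppers would lower the average — exclude it.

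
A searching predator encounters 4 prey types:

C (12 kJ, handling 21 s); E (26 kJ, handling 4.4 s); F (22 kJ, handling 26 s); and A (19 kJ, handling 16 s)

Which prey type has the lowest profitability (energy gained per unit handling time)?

In descending order of E/h:
E: 26/4.4 = 5.91 kJ/s
A: 19/16 = 1.19 kJ/s
F: 22/26 = 0.846 kJ/s
C: 12/21 = 0.571 kJ/s

C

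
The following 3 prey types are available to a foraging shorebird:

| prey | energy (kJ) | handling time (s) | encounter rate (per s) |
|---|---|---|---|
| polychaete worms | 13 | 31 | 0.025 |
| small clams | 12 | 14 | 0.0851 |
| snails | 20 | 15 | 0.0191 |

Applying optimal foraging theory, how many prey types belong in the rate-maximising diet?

2

Rank by E/h (kJ/s): snails 1.33, small clams 0.857, polychaete worms 0.419. Include each in turn until the next type's E/h falls below the running intake rate.
Rate on top 1: 0.2969. small clams: 0.857 > 0.2969 → include.
Rate on top 2: 0.5663. polychaete worms: 0.419 < 0.5663 → exclude; stop.
Optimal diet: snails, small clams — 2 of 3 types.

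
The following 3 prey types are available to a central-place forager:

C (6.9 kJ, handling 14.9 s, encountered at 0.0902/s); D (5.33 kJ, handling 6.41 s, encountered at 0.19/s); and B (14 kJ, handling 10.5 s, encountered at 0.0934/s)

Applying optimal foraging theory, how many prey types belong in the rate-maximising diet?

Profitabilities (E/h, kJ/s): B 1.33, D 0.832, C 0.463. Add prey in this order while the next type's profitability exceeds the intake rate on those already taken.
Rate on top 1: 0.6602. D: 0.832 > 0.6602 → include.
Rate on top 2: 0.7254. C: 0.463 < 0.7254 → exclude; stop.
Optimal diet: B, D — 2 of 3 types.

2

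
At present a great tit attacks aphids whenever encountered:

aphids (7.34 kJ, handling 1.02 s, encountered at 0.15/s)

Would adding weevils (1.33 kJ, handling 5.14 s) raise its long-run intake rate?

Intake rate on the current diet: R = (0.15×7.34) / (1 + 0.15×1.02) = 1.101/1.153 = 0.9549 kJ/s.
weevils: E/h = 1.33/5.14 = 0.2588 kJ/s.
0.2588 < 0.9549, so adding weevils would lower the average — exclude it.

No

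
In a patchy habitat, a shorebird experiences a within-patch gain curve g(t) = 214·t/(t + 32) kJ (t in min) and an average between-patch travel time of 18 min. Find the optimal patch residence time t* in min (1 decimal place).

Optimal t* satisfies g'(t*) = g(t*)/(T + t*).
g'(t) = 214·32/(t + 32)². Setting 214·32/(t+32)² = 214t/[(t+32)(18+t)] gives 32(18+t) = t(t+32), so t² = 32×18 = 576.
t* = √576 = 24 min.

24.0 min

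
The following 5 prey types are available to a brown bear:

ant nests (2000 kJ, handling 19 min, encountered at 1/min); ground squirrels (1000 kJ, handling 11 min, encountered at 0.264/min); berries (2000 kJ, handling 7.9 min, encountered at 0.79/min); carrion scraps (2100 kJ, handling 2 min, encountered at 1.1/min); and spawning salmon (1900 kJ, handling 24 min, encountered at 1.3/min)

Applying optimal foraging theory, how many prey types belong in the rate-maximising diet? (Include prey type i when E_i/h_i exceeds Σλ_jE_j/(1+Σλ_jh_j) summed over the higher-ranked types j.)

Profitabilities (E/h, kJ/min): carrion scraps 1.05e+03, berries 253, ant nests 105, ground squirrels 90.9, spawning salmon 79.2. Add prey in this order while the next type's profitability exceeds the intake rate on those already taken.
Rate on top 1: 721.9. berries: 253 < 721.9 → exclude; stop.
Optimal diet: carrion scraps — 1 of 5 types.

1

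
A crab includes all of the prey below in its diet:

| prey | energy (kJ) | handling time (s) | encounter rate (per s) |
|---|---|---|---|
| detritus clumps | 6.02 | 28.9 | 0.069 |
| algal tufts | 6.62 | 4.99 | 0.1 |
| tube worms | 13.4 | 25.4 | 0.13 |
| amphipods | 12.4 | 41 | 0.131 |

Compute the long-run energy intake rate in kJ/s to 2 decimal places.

Energy encountered per unit search time: 0.069×6.02 + 0.1×6.62 + 0.13×13.4 + 0.131×12.4 = 4.444 kJ/s.
Handling time per unit search time: 0.069×28.9 + 0.1×4.99 + 0.13×25.4 + 0.131×41 = 11.17.
Rate = 4.444/(1 + 11.17) = 0.3653 kJ/s.

0.37 kJ/s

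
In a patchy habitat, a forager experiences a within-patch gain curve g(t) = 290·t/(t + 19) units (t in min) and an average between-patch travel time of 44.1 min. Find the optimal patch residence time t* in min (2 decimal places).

Maximise g(t)/(T+t): set derivative to zero → g'(t)(T+t) = g(t).
g'(t) = 290·19/(t + 19)². Setting 290·19/(t+19)² = 290t/[(t+19)(44.1+t)] gives 19(44.1+t) = t(t+19), so t² = 19×44.1 = 837.9.
t* = √837.9 = 28.95 min.

28.95 min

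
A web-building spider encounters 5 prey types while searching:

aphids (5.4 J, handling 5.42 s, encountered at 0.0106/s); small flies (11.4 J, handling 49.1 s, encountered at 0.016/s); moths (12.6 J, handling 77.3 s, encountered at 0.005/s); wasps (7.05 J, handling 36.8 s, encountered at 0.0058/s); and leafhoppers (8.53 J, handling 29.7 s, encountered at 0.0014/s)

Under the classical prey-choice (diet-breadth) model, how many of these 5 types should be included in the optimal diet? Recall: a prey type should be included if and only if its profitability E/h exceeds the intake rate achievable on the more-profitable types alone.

Profitabilities (E/h, J/s): aphids 0.996, leafhoppers 0.287, small flies 0.232, wasps 0.192, moths 0.163. Add prey in this order while the next type's profitability exceeds the intake rate on those already taken.
Rate on top 1: 0.05413. leafhoppers: 0.287 > 0.05413 → include.
Rate on top 2: 0.06295. small flies: 0.232 > 0.06295 → include.
Rate on top 3: 0.1335. wasps: 0.192 > 0.1335 → include.
Rate on top 4: 0.1394. moths: 0.163 > 0.1394 → include.
Optimal diet: aphids, leafhoppers, small flies, wasps, moths — 5 of 5 types.

5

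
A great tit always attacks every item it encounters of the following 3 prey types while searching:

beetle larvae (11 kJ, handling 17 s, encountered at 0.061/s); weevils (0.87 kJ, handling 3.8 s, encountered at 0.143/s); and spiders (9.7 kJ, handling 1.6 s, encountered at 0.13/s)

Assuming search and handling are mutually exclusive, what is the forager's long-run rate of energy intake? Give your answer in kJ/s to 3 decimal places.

0.737 kJ/s

R = Σλ_iE_i / (1 + Σλ_ih_i)
Numerator: 0.061×11 + 0.143×0.87 + 0.13×9.7 = 2.056
Denominator: 1 + 0.061×17 + 0.143×3.8 + 0.13×1.6 = 2.788
R = 2.056/2.788 = 0.7375 kJ/s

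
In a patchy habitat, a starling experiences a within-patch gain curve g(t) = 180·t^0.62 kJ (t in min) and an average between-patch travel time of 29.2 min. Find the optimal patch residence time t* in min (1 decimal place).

47.6 min

Optimal t* satisfies g'(t*) = g(t*)/(T + t*).
g'(t) = 0.62·180·t^-0.38. Setting 0.62·180·t^-0.38 = 180·t^0.62/(29.2+t) gives 0.62(29.2+t) = t, so 0.38·t = 0.62×29.2.
t* = 0.62×29.2/0.38 = 47.64 min.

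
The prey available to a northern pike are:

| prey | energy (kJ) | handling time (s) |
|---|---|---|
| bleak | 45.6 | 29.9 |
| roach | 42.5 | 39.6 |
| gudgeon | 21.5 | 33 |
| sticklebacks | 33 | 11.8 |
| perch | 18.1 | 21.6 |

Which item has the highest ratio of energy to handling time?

Profitability E/h (kJ/s): bleak = 45.6/29.9 = 1.53, roach = 42.5/39.6 = 1.07, gudgeon = 21.5/33 = 0.652, sticklebacks = 33/11.8 = 2.8, perch = 18.1/21.6 = 0.838.
Ranked: sticklebacks > bleak > roach > perch > gudgeon.

sticklebacks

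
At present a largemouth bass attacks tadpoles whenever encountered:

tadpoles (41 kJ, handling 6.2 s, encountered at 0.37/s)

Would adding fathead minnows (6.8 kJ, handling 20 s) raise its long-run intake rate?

Current rate: (0.37×41)/(1 + 0.37×6.2) = 4.605 kJ/s.
fathead minnows: E/h = 6.8/20 = 0.34 kJ/s.
Since 0.34 < R, time spent handling fathead minnows is better spent searching.

No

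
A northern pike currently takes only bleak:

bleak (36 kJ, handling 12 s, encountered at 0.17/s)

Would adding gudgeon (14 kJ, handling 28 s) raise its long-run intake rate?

On bleak alone, R = ΣλE/(1+Σλh) = 6.12/3.04 = 2.013 kJ/s.
gudgeon: E/h = 14/28 = 0.5 kJ/s.
Since 0.5 < R, time spent handling gudgeon is better spent searching.

No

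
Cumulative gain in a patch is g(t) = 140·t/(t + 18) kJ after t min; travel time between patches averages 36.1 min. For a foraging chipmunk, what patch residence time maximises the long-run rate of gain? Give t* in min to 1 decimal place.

Maximise g(t)/(T+t): set derivative to zero → g'(t)(T+t) = g(t).
g'(t) = 140·18/(t + 18)². Setting 140·18/(t+18)² = 140t/[(t+18)(36.1+t)] gives 18(36.1+t) = t(t+18), so t² = 18×36.1 = 649.8.
t* = √649.8 = 25.49 min.

25.5 min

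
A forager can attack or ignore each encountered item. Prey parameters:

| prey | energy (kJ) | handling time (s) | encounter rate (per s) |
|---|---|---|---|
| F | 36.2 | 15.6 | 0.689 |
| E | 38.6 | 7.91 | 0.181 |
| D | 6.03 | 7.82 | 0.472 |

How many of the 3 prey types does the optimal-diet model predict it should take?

1

Profitabilities (E/h, kJ/s): E 4.88, F 2.32, D 0.771. Add prey in this order while the next type's profitability exceeds the intake rate on those already taken.
Rate on top 1: 2.873. F: 2.32 < 2.873 → exclude; stop.
Optimal diet: E — 1 of 3 types.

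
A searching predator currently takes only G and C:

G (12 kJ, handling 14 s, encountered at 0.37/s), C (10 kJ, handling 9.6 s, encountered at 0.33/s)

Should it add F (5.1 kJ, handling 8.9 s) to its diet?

Current rate: (0.37×12 + 0.33×10)/(1 + 0.37×14 + 0.33×9.6) = 0.828 kJ/s.
Profitability of F: 5.1/8.9 = 0.573 kJ/s.
Since 0.573 < R, time spent handling F is better spent searching.

No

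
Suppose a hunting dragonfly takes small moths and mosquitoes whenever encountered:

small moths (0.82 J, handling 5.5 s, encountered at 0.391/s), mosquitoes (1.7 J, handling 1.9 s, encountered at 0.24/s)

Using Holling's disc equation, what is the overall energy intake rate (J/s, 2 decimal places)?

0.20 J/s

R = (0.391×0.82 + 0.24×1.7) / (1 + 0.391×5.5 + 0.24×1.9) = 0.7286/3.607 = 0.202 J/s.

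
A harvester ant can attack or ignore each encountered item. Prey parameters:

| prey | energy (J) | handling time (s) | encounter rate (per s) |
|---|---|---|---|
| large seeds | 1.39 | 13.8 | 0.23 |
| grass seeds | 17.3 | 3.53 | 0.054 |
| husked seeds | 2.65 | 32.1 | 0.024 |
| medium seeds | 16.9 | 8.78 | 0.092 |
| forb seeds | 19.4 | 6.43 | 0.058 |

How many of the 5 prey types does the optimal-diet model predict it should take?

Profitabilities (E/h, J/s): grass seeds 4.9, forb seeds 3.02, medium seeds 1.92, large seeds 0.101, husked seeds 0.0826. Add prey in this order while the next type's profitability exceeds the intake rate on those already taken.
Rate on top 1: 0.7846. forb seeds: 3.02 > 0.7846 → include.
Rate on top 2: 1.317. medium seeds: 1.92 > 1.317 → include.
Rate on top 3: 1.524. large seeds: 0.101 < 1.524 → exclude; stop.
Optimal diet: grass seeds, forb seeds, medium seeds — 3 of 5 types.

3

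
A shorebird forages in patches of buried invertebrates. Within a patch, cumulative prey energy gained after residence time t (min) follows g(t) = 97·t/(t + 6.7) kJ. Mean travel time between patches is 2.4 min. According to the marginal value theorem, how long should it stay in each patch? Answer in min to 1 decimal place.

4.0 min

Optimal t* satisfies g'(t*) = g(t*)/(T + t*).
g'(t) = 97·6.7/(t + 6.7)². Setting 97·6.7/(t+6.7)² = 97t/[(t+6.7)(2.4+t)] gives 6.7(2.4+t) = t(t+6.7), so t² = 6.7×2.4 = 16.08.
t* = √16.08 = 4.01 min.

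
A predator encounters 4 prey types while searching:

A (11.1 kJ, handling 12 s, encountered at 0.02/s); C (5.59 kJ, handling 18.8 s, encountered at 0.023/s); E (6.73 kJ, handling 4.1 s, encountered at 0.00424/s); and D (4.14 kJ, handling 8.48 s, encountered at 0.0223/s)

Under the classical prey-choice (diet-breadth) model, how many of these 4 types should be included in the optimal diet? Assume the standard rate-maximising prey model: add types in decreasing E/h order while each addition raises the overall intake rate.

E/h in descending order: E 1.64, A 0.925, D 0.488, C 0.297 kJ/s. The optimal diet is the largest prefix of this list for which every included type satisfies E_i/h_i > R on the types above it.
Rate on top 1: 0.02805. A: 0.925 > 0.02805 → include.
Rate on top 2: 0.1993. D: 0.488 > 0.1993 → include.
Rate on top 3: 0.237. C: 0.297 > 0.237 → include.
Optimal diet: E, A, D, C — 4 of 4 types.

4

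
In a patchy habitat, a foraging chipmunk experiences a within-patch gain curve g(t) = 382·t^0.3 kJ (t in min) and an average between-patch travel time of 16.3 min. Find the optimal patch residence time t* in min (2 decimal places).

Optimal t* satisfies g'(t*) = g(t*)/(T + t*).
g'(t) = 0.3·382·t^-0.7. Setting 0.3·382·t^-0.7 = 382·t^0.3/(16.3+t) gives 0.3(16.3+t) = t, so 0.70·t = 0.3×16.3.
t* = 0.3×16.3/0.70 = 6.986 min.

6.99 min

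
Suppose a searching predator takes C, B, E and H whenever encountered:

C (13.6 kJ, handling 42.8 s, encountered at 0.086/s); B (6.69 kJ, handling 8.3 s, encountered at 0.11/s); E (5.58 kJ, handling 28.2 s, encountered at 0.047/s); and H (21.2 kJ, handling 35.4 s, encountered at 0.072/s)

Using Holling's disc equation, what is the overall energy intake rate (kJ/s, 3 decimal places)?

Energy encountered per unit search time: 0.086×13.6 + 0.11×6.69 + 0.047×5.58 + 0.072×21.2 = 3.694 kJ/s.
Handling time per unit search time: 0.086×42.8 + 0.11×8.3 + 0.047×28.2 + 0.072×35.4 = 8.468.
Rate = 3.694/(1 + 8.468) = 0.3902 kJ/s.

0.390 kJ/s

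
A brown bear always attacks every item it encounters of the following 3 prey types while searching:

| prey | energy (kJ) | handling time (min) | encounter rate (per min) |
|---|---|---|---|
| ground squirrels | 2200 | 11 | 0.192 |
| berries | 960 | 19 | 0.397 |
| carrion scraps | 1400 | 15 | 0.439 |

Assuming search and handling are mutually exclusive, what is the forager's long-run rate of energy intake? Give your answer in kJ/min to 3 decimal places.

82.258 kJ/min

R = Σλ_iE_i / (1 + Σλ_ih_i)
Numerator: 0.192×2200 + 0.397×960 + 0.439×1400 = 1418
Denominator: 1 + 0.192×11 + 0.397×19 + 0.439×15 = 17.24
R = 1418/17.24 = 82.26 kJ/min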